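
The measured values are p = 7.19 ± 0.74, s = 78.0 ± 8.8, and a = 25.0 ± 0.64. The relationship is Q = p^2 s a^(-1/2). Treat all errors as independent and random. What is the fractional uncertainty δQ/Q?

Products/powers → add relative errors in quadrature, weighted by exponent:
  (2·δp/p)² = (2×0.103)² = 0.0424;  (1·δs/s)² = (1×0.113)² = 0.0127;  (−½·δa/a)² = (-0.5×0.0256)² = 0.000164
δQ/Q = √(0.0553) = 0.235

0.235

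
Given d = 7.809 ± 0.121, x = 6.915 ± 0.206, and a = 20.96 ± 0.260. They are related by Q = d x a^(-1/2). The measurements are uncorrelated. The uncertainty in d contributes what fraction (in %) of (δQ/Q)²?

(δQ/Q)² = (1·δd/d)² + (1·δx/x)² + (−½·δa/a)²
  d term: (1×0.0155)² = 0.000240
  x term: (1×0.0298)² = 0.000887
  a term: (-0.5×0.0124)² = 3.85e-05
Total = 0.00117. Share from d = 0.000240/0.00117 = 0.206.

20.6%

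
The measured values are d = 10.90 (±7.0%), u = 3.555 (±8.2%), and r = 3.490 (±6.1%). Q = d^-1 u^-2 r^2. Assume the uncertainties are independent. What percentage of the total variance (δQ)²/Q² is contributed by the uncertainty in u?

57.6%

(δQ/Q)² = (-1·δd/d)² + (-2·δu/u)² + (2·δr/r)²
  d term: (-1×0.0700)² = 0.00490
  u term: (-2×0.0820)² = 0.0269
  r term: (2×0.0610)² = 0.0149
Total = 0.0467. Share from u = 0.0269/0.0467 = 0.576.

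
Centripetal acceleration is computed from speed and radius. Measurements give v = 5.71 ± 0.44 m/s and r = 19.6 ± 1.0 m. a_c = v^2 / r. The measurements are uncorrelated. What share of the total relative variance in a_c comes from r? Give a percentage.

(δa_c/a_c)² = (2·δv/v)² + (-1·δr/r)²
  v term: (2×0.0771)² = 0.0238
  r term: (-1×0.0510)² = 0.00260
Total = 0.0264. Share from r = 0.00260/0.0264 = 0.0988.

9.88%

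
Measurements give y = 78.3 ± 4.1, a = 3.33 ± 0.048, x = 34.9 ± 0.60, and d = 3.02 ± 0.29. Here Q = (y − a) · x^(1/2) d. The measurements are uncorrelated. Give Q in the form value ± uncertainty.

Let u = y − a = 75.0. δu = √(δy² + δa²) = √(16.8 + 0.00230) = 4.10, so δu/u = 0.0547.
Q is then a monomial in u, x, d:
δQ/Q = √((δu/u)² + (½·δx/x)² + (1·δd/d)²) = √(0.00299 + 7.39e-05 + 0.00922) = 0.111
Q = 1340, so δQ = 0.111 × 1340 = 148.

1340 ± 148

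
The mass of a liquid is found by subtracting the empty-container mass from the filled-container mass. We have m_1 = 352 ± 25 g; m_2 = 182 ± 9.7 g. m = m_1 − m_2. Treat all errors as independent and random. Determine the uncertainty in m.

26.8 g

Each term contributes (cᵢ δxᵢ)² to (δm)²:
  (δm_1)² = 625;  (δm_2)² = 94.1
δm = √(719) = 26.8 g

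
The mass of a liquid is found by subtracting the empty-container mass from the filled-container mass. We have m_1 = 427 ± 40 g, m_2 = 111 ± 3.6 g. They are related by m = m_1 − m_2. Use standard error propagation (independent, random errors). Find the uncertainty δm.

For a sum/difference, combine absolute errors in quadrature:
  (δm_1)² = 1600;  (δm_2)² = 13.0
δm = √(1610) = 40.2 g

40.2 g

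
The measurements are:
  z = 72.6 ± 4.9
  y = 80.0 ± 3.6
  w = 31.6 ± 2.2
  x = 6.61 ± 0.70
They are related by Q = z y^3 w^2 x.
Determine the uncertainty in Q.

Relative error in a monomial: (δQ/Q)² = Σ (nᵢ · δxᵢ/xᵢ)².
  (1·δz/z)² = (1×0.0675)² = 0.00456;  (3·δy/y)² = (3×0.0450)² = 0.0182;  (2·δw/w)² = (2×0.0696)² = 0.0194;  (1·δx/x)² = (1×0.106)² = 0.0112
δQ/Q = √(0.0534) = 0.231
Q = 2.45e+11, so δQ = 0.231 × 2.45e+11 = 5.67e+10.

5.67e+10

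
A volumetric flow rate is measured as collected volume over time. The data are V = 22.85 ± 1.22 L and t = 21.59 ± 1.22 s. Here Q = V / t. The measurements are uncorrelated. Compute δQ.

Each factor contributes (exponent × relative error)² to (δQ/Q)²:
  (1·δV/V)² = (1×0.0534)² = 0.00285;  (-1·δt/t)² = (-1×0.0565)² = 0.00319
δQ/Q = √(0.00604) = 0.0777
Q = 1.058 L/s, so δQ = 0.0777 × 1.058 = 0.0823 L/s.

0.0823 L/s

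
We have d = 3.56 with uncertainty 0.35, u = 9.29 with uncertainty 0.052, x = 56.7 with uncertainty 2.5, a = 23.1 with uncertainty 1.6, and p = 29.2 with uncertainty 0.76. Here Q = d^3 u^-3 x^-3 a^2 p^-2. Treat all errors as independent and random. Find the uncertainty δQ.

Since Q is a product/quotient, work with relative uncertainties:
  (3·δd/d)² = (3×0.0983)² = 0.0870;  (-3·δu/u)² = (-3×0.00560)² = 0.000282;  (-3·δx/x)² = (-3×0.0441)² = 0.0175;  (2·δa/a)² = (2×0.0693)² = 0.0192;  (-2·δp/p)² = (-2×0.0260)² = 0.00271
δQ/Q = √(0.127) = 0.356
Q = 1.93e-07, so δQ = 0.356 × 1.93e-07 = 6.88e-08.

6.88e-08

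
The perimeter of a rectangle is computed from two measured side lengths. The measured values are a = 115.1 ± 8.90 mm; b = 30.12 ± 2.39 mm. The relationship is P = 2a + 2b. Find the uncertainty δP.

18.4 mm

Absolute uncertainties add in quadrature for a linear combination:
  (2·δa)² = 317;  (2·δb)² = 22.8
δP = √(340) = 18.4 mm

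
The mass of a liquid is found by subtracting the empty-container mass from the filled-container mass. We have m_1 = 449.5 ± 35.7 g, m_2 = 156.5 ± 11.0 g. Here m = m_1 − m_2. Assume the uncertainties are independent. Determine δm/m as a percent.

12.7%

For a sum/difference, combine absolute errors in quadrature:
  (δm_1)² = 1270;  (δm_2)² = 121
δm = √(1400) = 37.4 g
m = 293.0 g, so δm/m = 37.4/293.0 = 0.127.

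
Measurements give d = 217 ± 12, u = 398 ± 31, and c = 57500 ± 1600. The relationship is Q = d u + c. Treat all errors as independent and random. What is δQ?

8400

Let p = d·u = 86400. δp/p = √((1·δd/d)² + (1·δu/u)²) = √(0.00306 + 0.00607) = 0.0955, so δp = 8250.
Q = p + c: δQ = √(δp² + δc²) = √(6.81e+07 + 2.56e+06) = 8400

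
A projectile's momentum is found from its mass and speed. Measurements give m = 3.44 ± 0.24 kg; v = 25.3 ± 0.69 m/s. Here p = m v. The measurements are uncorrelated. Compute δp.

6.52 kg·m/s

Each factor contributes (exponent × relative error)² to (δp/p)²:
  (1·δm/m)² = (1×0.0698)² = 0.00487;  (1·δv/v)² = (1×0.0273)² = 0.000744
δp/p = √(0.00561) = 0.0749
p = 87.0 kg·m/s, so δp = 0.0749 × 87.0 = 6.52 kg·m/s.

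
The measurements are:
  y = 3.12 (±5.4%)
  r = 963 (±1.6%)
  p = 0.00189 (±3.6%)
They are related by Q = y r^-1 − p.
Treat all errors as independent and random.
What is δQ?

0.000195

Let w = y·r^-1 = 0.00324. δw/w = √((1·δy/y)² + (-1·δr/r)²) = √(0.00292 + 0.000256) = 0.0563, so δw = 0.000182.
Q = w − p: δQ = √(δw² + δp²) = √(3.33e-08 + 4.63e-09) = 0.000195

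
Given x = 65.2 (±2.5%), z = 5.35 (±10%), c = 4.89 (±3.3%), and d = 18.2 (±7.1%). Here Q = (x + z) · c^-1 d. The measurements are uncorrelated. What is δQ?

Let u = x + z = 70.5. δu = √(δx² + δz²) = √(2.66 + 0.286) = 1.72, so δu/u = 0.0243.
Q is then a monomial in u, c, d:
δQ/Q = √((δu/u)² + (-1·δc/c)² + (1·δd/d)²) = √(0.000591 + 0.00109 + 0.00504) = 0.0820
Q = 263, so δQ = 0.0820 × 263 = 21.5.

21.5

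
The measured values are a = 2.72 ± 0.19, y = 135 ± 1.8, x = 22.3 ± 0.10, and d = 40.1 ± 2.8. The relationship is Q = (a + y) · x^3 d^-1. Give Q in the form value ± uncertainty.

38100 ± 2750

Let u = a + y = 138. δu = √(δa² + δy²) = √(0.0361 + 3.24) = 1.81, so δu/u = 0.0131.
Q is then a monomial in u, x, d:
δQ/Q = √((δu/u)² + (3·δx/x)² + (-1·δd/d)²) = √(0.000173 + 0.000181 + 0.00488) = 0.0723
Q = 38100, so δQ = 0.0723 × 38100 = 2750.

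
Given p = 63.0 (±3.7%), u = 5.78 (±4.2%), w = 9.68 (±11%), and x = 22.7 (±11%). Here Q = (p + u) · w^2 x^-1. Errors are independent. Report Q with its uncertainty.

284 ± 70.5

Let h = p + u = 68.8. δh = √(δp² + δu²) = √(5.43 + 0.0589) = 2.34, so δh/h = 0.0341.
Q is then a monomial in h, w, x:
δQ/Q = √((δh/h)² + (2·δw/w)² + (-1·δx/x)²) = √(0.00116 + 0.0484 + 0.0121) = 0.248
Q = 284, so δQ = 0.248 × 284 = 70.5.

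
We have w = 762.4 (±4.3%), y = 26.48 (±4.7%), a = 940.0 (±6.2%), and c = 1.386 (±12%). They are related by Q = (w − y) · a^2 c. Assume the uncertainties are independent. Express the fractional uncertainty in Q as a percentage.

17.8%

Let u = w − y = 735.9. δu = √(δw² + δy²) = √(1070 + 1.55) = 32.8, so δu/u = 0.0446.
Q is then a monomial in u, a, c:
δQ/Q = √((δu/u)² + (2·δa/a)² + (1·δc/c)²) = √(0.00199 + 0.0154 + 0.0144) = 0.178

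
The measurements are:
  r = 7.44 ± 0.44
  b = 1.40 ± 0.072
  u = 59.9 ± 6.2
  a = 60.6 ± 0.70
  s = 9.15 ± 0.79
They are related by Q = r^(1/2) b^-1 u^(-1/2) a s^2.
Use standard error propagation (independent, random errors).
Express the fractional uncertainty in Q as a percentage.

19.0%

For a monomial Q ∝ r^(1/2), b^-1, u^(-1/2), a, s^2, fractional errors add in quadrature:
  (½·δr/r)² = (0.5×0.0591)² = 0.000874;  (-1·δb/b)² = (-1×0.0514)² = 0.00264;  (−½·δu/u)² = (-0.5×0.104)² = 0.00268;  (1·δa/a)² = (1×0.0116)² = 0.000133;  (2·δs/s)² = (2×0.0863)² = 0.0298
δQ/Q = √(0.0361) = 0.190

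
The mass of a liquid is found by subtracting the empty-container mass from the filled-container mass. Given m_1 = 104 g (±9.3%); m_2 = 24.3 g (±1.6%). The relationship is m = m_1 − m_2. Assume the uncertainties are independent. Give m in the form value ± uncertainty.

m is a linear combination, so absolute uncertainties add in quadrature:
  (δm_1)² = 93.5;  (δm_2)² = 0.151
δm = √(93.7) = 9.68 g
m = 79.7 g.

79.7 ± 9.68 g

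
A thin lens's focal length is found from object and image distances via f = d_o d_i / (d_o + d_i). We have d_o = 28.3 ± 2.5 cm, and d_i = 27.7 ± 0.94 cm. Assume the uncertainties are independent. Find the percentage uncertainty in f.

∂f/∂d_o = (d_i/(d_o+d_i))² = 0.245;  ∂f/∂d_i = (d_o/(d_o+d_i))² = 0.255
δf = √((∂f/∂d_o · δd_o)² + (∂f/∂d_i · δd_i)²) = √(0.374 + 0.0576) = 0.657 cm
f = 14.0 cm, so δf/f = 0.657/14.0 = 0.0469.

4.69%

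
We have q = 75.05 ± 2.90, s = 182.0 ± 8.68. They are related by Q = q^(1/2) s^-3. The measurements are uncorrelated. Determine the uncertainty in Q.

2.07e-07

Q is a product of powers, so relative uncertainties combine in quadrature:
  (½·δq/q)² = (0.5×0.0386)² = 0.000373;  (-3·δs/s)² = (-3×0.0477)² = 0.0205
δQ/Q = √(0.0208) = 0.144
Q = 1.437e-06, so δQ = 0.144 × 1.437e-06 = 2.07e-07.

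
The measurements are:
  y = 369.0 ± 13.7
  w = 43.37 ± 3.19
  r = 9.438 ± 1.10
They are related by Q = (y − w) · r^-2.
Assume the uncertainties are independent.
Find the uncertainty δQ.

Let u = y − w = 325.6. δu = √(δy² + δw²) = √(188 + 10.2) = 14.1, so δu/u = 0.0432.
Q is then a monomial in u, r:
δQ/Q = √((δu/u)² + (-2·δr/r)²) = √(0.00187 + 0.0543) = 0.237
Q = 3.656, so δQ = 0.237 × 3.656 = 0.867.

0.867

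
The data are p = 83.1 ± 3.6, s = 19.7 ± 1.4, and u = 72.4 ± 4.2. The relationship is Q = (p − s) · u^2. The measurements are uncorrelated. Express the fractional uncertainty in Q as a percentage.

Let w = p − s = 63.4. δw = √(δp² + δs²) = √(13.0 + 1.96) = 3.86, so δw/w = 0.0609.
Q is then a monomial in w, u:
δQ/Q = √((δw/w)² + (2·δu/u)²) = √(0.00371 + 0.0135) = 0.131

13.1%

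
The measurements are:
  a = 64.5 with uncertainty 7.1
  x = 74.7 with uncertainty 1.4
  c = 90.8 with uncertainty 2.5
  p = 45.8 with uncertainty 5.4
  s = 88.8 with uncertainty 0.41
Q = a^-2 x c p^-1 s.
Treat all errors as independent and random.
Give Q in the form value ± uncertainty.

3.16 ± 0.797

Products/powers → add relative errors in quadrature, weighted by exponent:
  (-2·δa/a)² = (-2×0.110)² = 0.0485;  (1·δx/x)² = (1×0.0187)² = 0.000351;  (1·δc/c)² = (1×0.0275)² = 0.000758;  (-1·δp/p)² = (-1×0.118)² = 0.0139;  (1·δs/s)² = (1×0.00462)² = 2.13e-05
δQ/Q = √(0.0635) = 0.252
Q = 3.16, so δQ = 0.252 × 3.16 = 0.797.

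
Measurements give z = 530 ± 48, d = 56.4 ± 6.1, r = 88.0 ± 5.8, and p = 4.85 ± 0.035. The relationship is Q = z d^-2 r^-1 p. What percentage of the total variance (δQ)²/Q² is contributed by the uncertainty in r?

7.31%

(δQ/Q)² = (1·δz/z)² + (-2·δd/d)² + (-1·δr/r)² + (1·δp/p)²
  z term: (1×0.0906)² = 0.00820
  d term: (-2×0.108)² = 0.0468
  r term: (-1×0.0659)² = 0.00434
  p term: (1×0.00722)² = 5.21e-05
Total = 0.0594. Share from r = 0.00434/0.0594 = 0.0731.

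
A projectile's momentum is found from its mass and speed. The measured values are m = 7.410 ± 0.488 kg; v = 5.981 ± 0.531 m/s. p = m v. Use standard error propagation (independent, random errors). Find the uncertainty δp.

4.90 kg·m/s

Since p is a product/quotient, work with relative uncertainties:
  (1·δm/m)² = (1×0.0659)² = 0.00434;  (1·δv/v)² = (1×0.0888)² = 0.00788
δp/p = √(0.0122) = 0.111
p = 44.32 kg·m/s, so δp = 0.111 × 44.32 = 4.90 kg·m/s.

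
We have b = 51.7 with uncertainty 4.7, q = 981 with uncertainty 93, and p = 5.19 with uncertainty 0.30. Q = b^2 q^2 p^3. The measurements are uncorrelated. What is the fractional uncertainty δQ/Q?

0.315

Since Q is a product/quotient, work with relative uncertainties:
  (2·δb/b)² = (2×0.0909)² = 0.0331;  (2·δq/q)² = (2×0.0948)² = 0.0359;  (3·δp/p)² = (3×0.0578)² = 0.0301
δQ/Q = √(0.0991) = 0.315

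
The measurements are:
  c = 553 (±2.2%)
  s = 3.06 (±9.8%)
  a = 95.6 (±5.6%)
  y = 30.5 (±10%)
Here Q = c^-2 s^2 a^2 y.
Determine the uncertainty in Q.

Relative error in a monomial: (δQ/Q)² = Σ (nᵢ · δxᵢ/xᵢ)².
  (-2·δc/c)² = (-2×0.0220)² = 0.00194;  (2·δs/s)² = (2×0.0980)² = 0.0384;  (2·δa/a)² = (2×0.0560)² = 0.0125;  (1·δy/y)² = (1×0.100)² = 0.0100
δQ/Q = √(0.0629) = 0.251
Q = 8.54, so δQ = 0.251 × 8.54 = 2.14.

2.14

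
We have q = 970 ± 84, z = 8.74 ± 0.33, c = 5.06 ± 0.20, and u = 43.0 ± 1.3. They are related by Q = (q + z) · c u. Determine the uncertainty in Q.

Let w = q + z = 979. δw = √(δq² + δz²) = √(7060 + 0.109) = 84.0, so δw/w = 0.0858.
Q is then a monomial in w, c, u:
δQ/Q = √((δw/w)² + (1·δc/c)² + (1·δu/u)²) = √(0.00737 + 0.00156 + 0.000914) = 0.0992
Q = 2.13e+05, so δQ = 0.0992 × 2.13e+05 = 21100.

21100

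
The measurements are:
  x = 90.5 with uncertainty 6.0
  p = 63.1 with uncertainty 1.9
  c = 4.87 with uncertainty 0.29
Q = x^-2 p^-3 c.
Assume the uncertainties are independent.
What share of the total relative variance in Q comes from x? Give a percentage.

(δQ/Q)² = (-2·δx/x)² + (-3·δp/p)² + (1·δc/c)²
  x term: (-2×0.0663)² = 0.0176
  p term: (-3×0.0301)² = 0.00816
  c term: (1×0.0595)² = 0.00355
Total = 0.0293. Share from x = 0.0176/0.0293 = 0.600.

60.0%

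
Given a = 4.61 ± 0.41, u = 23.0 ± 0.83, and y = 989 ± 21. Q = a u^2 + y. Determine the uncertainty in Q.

Let p = a·u^2 = 2440. δp/p = √((1·δa/a)² + (2·δu/u)²) = √(0.00791 + 0.00521) = 0.115, so δp = 279.
Q = p + y: δQ = √(δp² + δy²) = √(78000 + 441) = 280

280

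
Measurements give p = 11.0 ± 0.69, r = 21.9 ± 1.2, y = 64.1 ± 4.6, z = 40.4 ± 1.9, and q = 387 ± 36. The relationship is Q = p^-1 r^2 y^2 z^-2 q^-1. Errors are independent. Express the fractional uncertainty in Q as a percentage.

Since Q is a product/quotient, work with relative uncertainties:
  (-1·δp/p)² = (-1×0.0627)² = 0.00393;  (2·δr/r)² = (2×0.0548)² = 0.0120;  (2·δy/y)² = (2×0.0718)² = 0.0206;  (-2·δz/z)² = (-2×0.0470)² = 0.00885;  (-1·δq/q)² = (-1×0.0930)² = 0.00865
δQ/Q = √(0.0540) = 0.232

23.2%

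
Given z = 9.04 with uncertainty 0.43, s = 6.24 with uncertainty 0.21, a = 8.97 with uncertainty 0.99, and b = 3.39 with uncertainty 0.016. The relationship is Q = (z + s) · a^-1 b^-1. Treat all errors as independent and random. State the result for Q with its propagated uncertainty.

Let u = z + s = 15.3. δu = √(δz² + δs²) = √(0.185 + 0.0441) = 0.479, so δu/u = 0.0313.
Q is then a monomial in u, a, b:
δQ/Q = √((δu/u)² + (-1·δa/a)² + (-1·δb/b)²) = √(0.000981 + 0.0122 + 2.23e-05) = 0.115
Q = 0.502, so δQ = 0.115 × 0.502 = 0.0577.

0.502 ± 0.0577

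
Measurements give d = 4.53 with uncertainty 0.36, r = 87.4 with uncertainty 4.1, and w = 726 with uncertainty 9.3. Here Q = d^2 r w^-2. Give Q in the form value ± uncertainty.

Products/powers → add relative errors in quadrature, weighted by exponent:
  (2·δd/d)² = (2×0.0795)² = 0.0253;  (1·δr/r)² = (1×0.0469)² = 0.00220;  (-2·δw/w)² = (-2×0.0128)² = 0.000656
δQ/Q = √(0.0281) = 0.168
Q = 0.00340, so δQ = 0.168 × 0.00340 = 0.000571.

0.00340 ± 0.000571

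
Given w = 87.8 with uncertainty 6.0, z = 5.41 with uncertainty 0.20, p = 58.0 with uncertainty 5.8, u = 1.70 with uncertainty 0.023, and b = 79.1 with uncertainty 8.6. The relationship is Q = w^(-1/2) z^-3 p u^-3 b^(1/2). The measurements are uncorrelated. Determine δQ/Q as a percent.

Each factor contributes (exponent × relative error)² to (δQ/Q)²:
  (−½·δw/w)² = (-0.5×0.0683)² = 0.00117;  (-3·δz/z)² = (-3×0.0370)² = 0.0123;  (1·δp/p)² = (1×0.100)² = 0.0100;  (-3·δu/u)² = (-3×0.0135)² = 0.00165;  (½·δb/b)² = (0.5×0.109)² = 0.00296
δQ/Q = √(0.0281) = 0.168

16.8%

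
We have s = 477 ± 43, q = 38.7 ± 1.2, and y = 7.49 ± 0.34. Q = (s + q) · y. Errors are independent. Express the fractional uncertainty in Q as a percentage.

9.50%

Let u = s + q = 516. δu = √(δs² + δq²) = √(1850 + 1.44) = 43.0, so δu/u = 0.0834.
Q is then a monomial in u, y:
δQ/Q = √((δu/u)² + (1·δy/y)²) = √(0.00696 + 0.00206) = 0.0950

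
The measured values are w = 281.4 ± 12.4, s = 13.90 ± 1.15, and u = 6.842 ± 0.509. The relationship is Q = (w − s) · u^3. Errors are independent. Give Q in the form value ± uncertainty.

85680 ± 19500

Let h = w − s = 267.5. δh = √(δw² + δs²) = √(154 + 1.32) = 12.5, so δh/h = 0.0466.
Q is then a monomial in h, u:
δQ/Q = √((δh/h)² + (3·δu/u)²) = √(0.00217 + 0.0498) = 0.228
Q = 85680, so δQ = 0.228 × 85680 = 19500.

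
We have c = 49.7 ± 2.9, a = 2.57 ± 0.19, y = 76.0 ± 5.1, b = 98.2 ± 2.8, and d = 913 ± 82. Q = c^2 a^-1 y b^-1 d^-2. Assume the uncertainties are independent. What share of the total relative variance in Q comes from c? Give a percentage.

(δQ/Q)² = (2·δc/c)² + (-1·δa/a)² + (1·δy/y)² + (-1·δb/b)² + (-2·δd/d)²
  c term: (2×0.0584)² = 0.0136
  a term: (-1×0.0739)² = 0.00547
  y term: (1×0.0671)² = 0.00450
  b term: (-1×0.0285)² = 0.000813
  d term: (-2×0.0898)² = 0.0323
Total = 0.0567. Share from c = 0.0136/0.0567 = 0.240.

24.0%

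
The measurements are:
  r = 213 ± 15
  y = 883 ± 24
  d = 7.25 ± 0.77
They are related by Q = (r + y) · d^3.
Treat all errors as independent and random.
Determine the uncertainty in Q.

Let u = r + y = 1100. δu = √(δr² + δy²) = √(225 + 576) = 28.3, so δu/u = 0.0258.
Q is then a monomial in u, d:
δQ/Q = √((δu/u)² + (3·δd/d)²) = √(0.000667 + 0.102) = 0.320
Q = 4.18e+05, so δQ = 0.320 × 4.18e+05 = 1.34e+05.

1.34e+05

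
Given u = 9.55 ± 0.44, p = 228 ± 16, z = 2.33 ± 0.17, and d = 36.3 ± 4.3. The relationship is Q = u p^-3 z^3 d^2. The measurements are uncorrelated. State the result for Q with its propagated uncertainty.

Q is a product of powers, so relative uncertainties combine in quadrature:
  (1·δu/u)² = (1×0.0461)² = 0.00212;  (-3·δp/p)² = (-3×0.0702)² = 0.0443;  (3·δz/z)² = (3×0.0730)² = 0.0479;  (2·δd/d)² = (2×0.118)² = 0.0561
δQ/Q = √(0.150) = 0.388
Q = 0.0134, so δQ = 0.388 × 0.0134 = 0.00521.

0.0134 ± 0.00521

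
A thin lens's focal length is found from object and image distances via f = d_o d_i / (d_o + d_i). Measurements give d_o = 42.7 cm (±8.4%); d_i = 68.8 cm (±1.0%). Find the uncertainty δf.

1.37 cm

∂f/∂d_o = (d_i/(d_o+d_i))² = 0.381;  ∂f/∂d_i = (d_o/(d_o+d_i))² = 0.147
δf = √((∂f/∂d_o · δd_o)² + (∂f/∂d_i · δd_i)²) = √(1.86 + 0.0102) = 1.37 cm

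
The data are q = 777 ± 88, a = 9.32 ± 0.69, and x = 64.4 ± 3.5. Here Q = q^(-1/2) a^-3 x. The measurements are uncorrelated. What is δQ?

Q is a product of powers, so relative uncertainties combine in quadrature:
  (−½·δq/q)² = (-0.5×0.113)² = 0.00321;  (-3·δa/a)² = (-3×0.0740)² = 0.0493;  (1·δx/x)² = (1×0.0543)² = 0.00295
δQ/Q = √(0.0555) = 0.236
Q = 0.00285, so δQ = 0.236 × 0.00285 = 0.000672.

0.000672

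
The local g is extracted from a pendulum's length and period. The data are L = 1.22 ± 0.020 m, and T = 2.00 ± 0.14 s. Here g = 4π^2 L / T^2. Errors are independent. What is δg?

1.70 m/s^2

Since g is a product/quotient, work with relative uncertainties:
  (1·δL/L)² = (1×0.0164)² = 0.000269;  (-2·δT/T)² = (-2×0.0700)² = 0.0196
δg/g = √(0.0199) = 0.141
g = 12.0 m/s^2, so δg = 0.141 × 12.0 = 1.70 m/s^2.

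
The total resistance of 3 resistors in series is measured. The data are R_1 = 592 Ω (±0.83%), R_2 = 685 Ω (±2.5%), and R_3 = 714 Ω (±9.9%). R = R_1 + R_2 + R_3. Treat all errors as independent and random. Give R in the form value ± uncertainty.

R is a linear combination, so absolute uncertainties add in quadrature:
  (δR_1)² = 24.1;  (δR_2)² = 293;  (δR_3)² = 5000
δR = √(5310) = 72.9 Ω
R = 1990 Ω.

1990 ± 72.9 Ω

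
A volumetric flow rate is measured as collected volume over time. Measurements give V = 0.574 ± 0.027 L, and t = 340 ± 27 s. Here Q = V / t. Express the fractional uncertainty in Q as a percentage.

9.23%

Products/powers → add relative errors in quadrature, weighted by exponent:
  (1·δV/V)² = (1×0.0470)² = 0.00221;  (-1·δt/t)² = (-1×0.0794)² = 0.00631
δQ/Q = √(0.00852) = 0.0923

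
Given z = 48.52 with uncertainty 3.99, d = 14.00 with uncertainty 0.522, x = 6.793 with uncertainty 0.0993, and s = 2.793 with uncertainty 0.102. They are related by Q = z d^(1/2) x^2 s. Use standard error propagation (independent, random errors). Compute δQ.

2260

Products/powers → add relative errors in quadrature, weighted by exponent:
  (1·δz/z)² = (1×0.0822)² = 0.00676;  (½·δd/d)² = (0.5×0.0373)² = 0.000348;  (2·δx/x)² = (2×0.0146)² = 0.000855;  (1·δs/s)² = (1×0.0365)² = 0.00133
δQ/Q = √(0.00930) = 0.0964
Q = 23400, so δQ = 0.0964 × 23400 = 2260.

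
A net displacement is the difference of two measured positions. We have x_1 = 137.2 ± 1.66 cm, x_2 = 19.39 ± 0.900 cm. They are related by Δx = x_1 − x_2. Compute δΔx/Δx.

Absolute uncertainties add in quadrature for a linear combination:
  (δx_1)² = 2.76;  (δx_2)² = 0.810
δΔx = √(3.57) = 1.89 cm
Δx = 117.8 cm, so δΔx/Δx = 1.89/117.8 = 0.0160.

0.0160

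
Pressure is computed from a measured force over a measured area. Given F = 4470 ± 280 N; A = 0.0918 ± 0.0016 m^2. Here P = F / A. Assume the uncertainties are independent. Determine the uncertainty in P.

3170 Pa

Each factor contributes (exponent × relative error)² to (δP/P)²:
  (1·δF/F)² = (1×0.0626)² = 0.00392;  (-1·δA/A)² = (-1×0.0174)² = 0.000304
δP/P = √(0.00423) = 0.0650
P = 48700 Pa, so δP = 0.0650 × 48700 = 3170 Pa.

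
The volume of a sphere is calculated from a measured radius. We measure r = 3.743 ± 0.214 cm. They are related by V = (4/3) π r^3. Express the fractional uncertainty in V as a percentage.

V ∝ r^3, so δV/V = |3| · δr/r = 3 × 0.0572 = 0.172.

17.2%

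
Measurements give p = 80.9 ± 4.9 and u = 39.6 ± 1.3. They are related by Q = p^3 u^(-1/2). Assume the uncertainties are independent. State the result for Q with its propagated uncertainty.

84100 ± 15400

Since Q is a product/quotient, work with relative uncertainties:
  (3·δp/p)² = (3×0.0606)² = 0.0330;  (−½·δu/u)² = (-0.5×0.0328)² = 0.000269
δQ/Q = √(0.0333) = 0.182
Q = 84100, so δQ = 0.182 × 84100 = 15400.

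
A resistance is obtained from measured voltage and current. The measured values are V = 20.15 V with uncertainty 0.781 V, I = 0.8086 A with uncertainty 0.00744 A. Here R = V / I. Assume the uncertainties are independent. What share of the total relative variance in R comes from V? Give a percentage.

(δR/R)² = (1·δV/V)² + (-1·δI/I)²
  V term: (1×0.0388)² = 0.00150
  I term: (-1×0.00920)² = 8.47e-05
Total = 0.00159. Share from V = 0.00150/0.00159 = 0.947.

94.7%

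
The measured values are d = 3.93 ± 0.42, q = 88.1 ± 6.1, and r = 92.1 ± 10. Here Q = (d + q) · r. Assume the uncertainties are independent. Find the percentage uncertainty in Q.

Let u = d + q = 92.0. δu = √(δd² + δq²) = √(0.176 + 37.2) = 6.11, so δu/u = 0.0664.
Q is then a monomial in u, r:
δQ/Q = √((δu/u)² + (1·δr/r)²) = √(0.00441 + 0.0118) = 0.127

12.7%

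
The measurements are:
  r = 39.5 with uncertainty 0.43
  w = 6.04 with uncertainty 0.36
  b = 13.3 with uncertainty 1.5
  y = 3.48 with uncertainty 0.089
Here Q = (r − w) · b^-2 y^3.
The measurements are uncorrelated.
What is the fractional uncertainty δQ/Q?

Let u = r − w = 33.5. δu = √(δr² + δw²) = √(0.185 + 0.130) = 0.561, so δu/u = 0.0168.
Q is then a monomial in u, b, y:
δQ/Q = √((δu/u)² + (-2·δb/b)² + (3·δy/y)²) = √(0.000281 + 0.0509 + 0.00589) = 0.239

0.239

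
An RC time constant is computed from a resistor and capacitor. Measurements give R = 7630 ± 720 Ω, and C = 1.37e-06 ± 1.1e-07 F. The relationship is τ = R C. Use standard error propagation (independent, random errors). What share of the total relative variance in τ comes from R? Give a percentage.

(δτ/τ)² = (1·δR/R)² + (1·δC/C)²
  R term: (1×0.0944)² = 0.00890
  C term: (1×0.0803)² = 0.00645
Total = 0.0154. Share from R = 0.00890/0.0154 = 0.580.

58.0%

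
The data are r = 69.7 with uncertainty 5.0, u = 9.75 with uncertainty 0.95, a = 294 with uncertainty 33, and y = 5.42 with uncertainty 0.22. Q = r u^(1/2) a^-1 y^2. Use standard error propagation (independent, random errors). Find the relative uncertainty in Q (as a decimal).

Q is a product of powers, so relative uncertainties combine in quadrature:
  (1·δr/r)² = (1×0.0717)² = 0.00515;  (½·δu/u)² = (0.5×0.0974)² = 0.00237;  (-1·δa/a)² = (-1×0.112)² = 0.0126;  (2·δy/y)² = (2×0.0406)² = 0.00659
δQ/Q = √(0.0267) = 0.163

0.163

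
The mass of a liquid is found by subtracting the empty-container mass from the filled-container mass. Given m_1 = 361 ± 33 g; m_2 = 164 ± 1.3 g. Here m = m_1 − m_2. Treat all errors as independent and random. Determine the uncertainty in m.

For a sum/difference, combine absolute errors in quadrature:
  (δm_1)² = 1090;  (δm_2)² = 1.69
δm = √(1090) = 33.0 g

33.0 g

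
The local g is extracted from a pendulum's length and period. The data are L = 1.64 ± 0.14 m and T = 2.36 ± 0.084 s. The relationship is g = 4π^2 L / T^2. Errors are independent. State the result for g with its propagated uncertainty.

Each factor contributes (exponent × relative error)² to (δg/g)²:
  (1·δL/L)² = (1×0.0854)² = 0.00729;  (-2·δT/T)² = (-2×0.0356)² = 0.00507
δg/g = √(0.0124) = 0.111
g = 11.6 m/s^2, so δg = 0.111 × 11.6 = 1.29 m/s^2.

11.6 ± 1.29 m/s^2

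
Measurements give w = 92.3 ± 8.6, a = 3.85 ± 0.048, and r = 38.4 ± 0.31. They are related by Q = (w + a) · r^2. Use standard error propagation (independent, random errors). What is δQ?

12900

Let u = w + a = 96.1. δu = √(δw² + δa²) = √(74.0 + 0.00230) = 8.60, so δu/u = 0.0894.
Q is then a monomial in u, r:
δQ/Q = √((δu/u)² + (2·δr/r)²) = √(0.00800 + 0.000261) = 0.0909
Q = 1.42e+05, so δQ = 0.0909 × 1.42e+05 = 12900.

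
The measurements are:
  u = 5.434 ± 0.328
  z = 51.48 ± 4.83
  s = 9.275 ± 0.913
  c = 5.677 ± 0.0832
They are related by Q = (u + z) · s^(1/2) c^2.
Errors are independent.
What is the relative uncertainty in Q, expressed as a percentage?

10.3%

Let w = u + z = 56.91. δw = √(δu² + δz²) = √(0.108 + 23.3) = 4.84, so δw/w = 0.0851.
Q is then a monomial in w, s, c:
δQ/Q = √((δw/w)² + (½·δs/s)² + (2·δc/c)²) = √(0.00724 + 0.00242 + 0.000859) = 0.103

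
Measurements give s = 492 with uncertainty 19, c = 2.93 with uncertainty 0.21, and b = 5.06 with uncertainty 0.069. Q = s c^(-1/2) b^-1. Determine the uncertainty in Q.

Each factor contributes (exponent × relative error)² to (δQ/Q)²:
  (1·δs/s)² = (1×0.0386)² = 0.00149;  (−½·δc/c)² = (-0.5×0.0717)² = 0.00128;  (-1·δb/b)² = (-1×0.0136)² = 0.000186
δQ/Q = √(0.00296) = 0.0544
Q = 56.8, so δQ = 0.0544 × 56.8 = 3.09.

3.09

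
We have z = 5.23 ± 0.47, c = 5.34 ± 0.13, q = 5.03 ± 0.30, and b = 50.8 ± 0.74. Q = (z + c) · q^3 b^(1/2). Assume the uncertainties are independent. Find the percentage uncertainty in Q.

Let u = z + c = 10.6. δu = √(δz² + δc²) = √(0.221 + 0.0169) = 0.488, so δu/u = 0.0461.
Q is then a monomial in u, q, b:
δQ/Q = √((δu/u)² + (3·δq/q)² + (½·δb/b)²) = √(0.00213 + 0.0320 + 5.3e-05) = 0.185

18.5%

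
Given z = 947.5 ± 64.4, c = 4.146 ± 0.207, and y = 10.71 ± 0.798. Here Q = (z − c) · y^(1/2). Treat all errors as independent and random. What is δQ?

Let u = z − c = 943.4. δu = √(δz² + δc²) = √(4150 + 0.0428) = 64.4, so δu/u = 0.0683.
Q is then a monomial in u, y:
δQ/Q = √((δu/u)² + (½·δy/y)²) = √(0.00466 + 0.00139) = 0.0778
Q = 3087, so δQ = 0.0778 × 3087 = 240.

240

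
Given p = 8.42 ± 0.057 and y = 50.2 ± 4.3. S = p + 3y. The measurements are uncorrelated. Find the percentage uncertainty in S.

Sums and differences: (δS)² = Σ (cᵢ δxᵢ)².
  (δp)² = 0.00325;  (3·δy)² = 166
δS = √(166) = 12.9
S = 159, so δS/S = 12.9/159 = 0.0811.

8.11%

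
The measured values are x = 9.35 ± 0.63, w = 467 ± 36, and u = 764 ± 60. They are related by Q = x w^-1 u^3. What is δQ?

For a monomial Q ∝ x, w^-1, u^3, fractional errors add in quadrature:
  (1·δx/x)² = (1×0.0674)² = 0.00454;  (-1·δw/w)² = (-1×0.0771)² = 0.00594;  (3·δu/u)² = (3×0.0785)² = 0.0555
δQ/Q = √(0.0660) = 0.257
Q = 8.93e+06, so δQ = 0.257 × 8.93e+06 = 2.29e+06.

2.29e+06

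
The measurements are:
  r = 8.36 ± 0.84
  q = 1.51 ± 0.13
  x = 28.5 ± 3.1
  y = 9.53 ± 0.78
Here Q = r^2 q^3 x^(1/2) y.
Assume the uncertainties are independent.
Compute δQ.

Products/powers → add relative errors in quadrature, weighted by exponent:
  (2·δr/r)² = (2×0.100)² = 0.0404;  (3·δq/q)² = (3×0.0861)² = 0.0667;  (½·δx/x)² = (0.5×0.109)² = 0.00296;  (1·δy/y)² = (1×0.0818)² = 0.00670
δQ/Q = √(0.117) = 0.342
Q = 12200, so δQ = 0.342 × 12200 = 4180.

4180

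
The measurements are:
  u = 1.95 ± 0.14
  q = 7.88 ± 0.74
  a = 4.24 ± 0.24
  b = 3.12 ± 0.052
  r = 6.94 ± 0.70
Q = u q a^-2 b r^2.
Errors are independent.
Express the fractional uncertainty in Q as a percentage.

26.0%

Since Q is a product/quotient, work with relative uncertainties:
  (1·δu/u)² = (1×0.0718)² = 0.00515;  (1·δq/q)² = (1×0.0939)² = 0.00882;  (-2·δa/a)² = (-2×0.0566)² = 0.0128;  (1·δb/b)² = (1×0.0167)² = 0.000278;  (2·δr/r)² = (2×0.101)² = 0.0407
δQ/Q = √(0.0678) = 0.260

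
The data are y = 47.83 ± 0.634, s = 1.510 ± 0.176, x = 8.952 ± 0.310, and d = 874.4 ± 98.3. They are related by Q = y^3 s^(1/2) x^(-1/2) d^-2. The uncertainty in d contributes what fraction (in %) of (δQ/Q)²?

(δQ/Q)² = (3·δy/y)² + (½·δs/s)² + (−½·δx/x)² + (-2·δd/d)²
  y term: (3×0.0133)² = 0.00158
  s term: (0.5×0.117)² = 0.00340
  x term: (-0.5×0.0346)² = 0.000300
  d term: (-2×0.112)² = 0.0506
Total = 0.0558. Share from d = 0.0506/0.0558 = 0.905.

90.5%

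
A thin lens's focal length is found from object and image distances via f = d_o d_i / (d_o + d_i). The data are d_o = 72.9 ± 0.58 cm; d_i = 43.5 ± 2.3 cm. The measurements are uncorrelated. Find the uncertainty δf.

0.906 cm

∂f/∂d_o = (d_i/(d_o+d_i))² = 0.140;  ∂f/∂d_i = (d_o/(d_o+d_i))² = 0.392
δf = √((∂f/∂d_o · δd_o)² + (∂f/∂d_i · δd_i)²) = √(0.00656 + 0.814) = 0.906 cm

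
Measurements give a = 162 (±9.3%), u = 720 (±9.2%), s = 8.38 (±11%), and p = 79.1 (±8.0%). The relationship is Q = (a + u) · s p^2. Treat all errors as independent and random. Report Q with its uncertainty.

(4.62 ± 0.966) × 10^7

Let w = a + u = 882. δw = √(δa² + δu²) = √(227 + 4390) = 67.9, so δw/w = 0.0770.
Q is then a monomial in w, s, p:
δQ/Q = √((δw/w)² + (1·δs/s)² + (2·δp/p)²) = √(0.00593 + 0.0121 + 0.0256) = 0.209
Q = 4.62e+07, so δQ = 0.209 × 4.62e+07 = 9.66e+06.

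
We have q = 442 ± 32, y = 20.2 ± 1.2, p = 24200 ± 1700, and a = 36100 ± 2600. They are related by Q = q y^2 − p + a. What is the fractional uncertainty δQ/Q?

0.132

Let w = q·y^2 = 1.8e+05. δw/w = √((1·δq/q)² + (2·δy/y)²) = √(0.00524 + 0.0141) = 0.139, so δw = 25100.
Q = w − p + a: δQ = √(δw² + δp² + δa²) = √(6.3e+08 + 2.89e+06 + 6.76e+06) = 25300
Q = 1.92e+05, so δQ/Q = 25300/1.92e+05 = 0.132.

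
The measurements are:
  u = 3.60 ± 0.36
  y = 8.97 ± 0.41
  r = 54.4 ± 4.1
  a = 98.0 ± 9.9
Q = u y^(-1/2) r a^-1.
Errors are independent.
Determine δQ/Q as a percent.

Since Q is a product/quotient, work with relative uncertainties:
  (1·δu/u)² = (1×0.100)² = 0.0100;  (−½·δy/y)² = (-0.5×0.0457)² = 0.000522;  (1·δr/r)² = (1×0.0754)² = 0.00568;  (-1·δa/a)² = (-1×0.101)² = 0.0102
δQ/Q = √(0.0264) = 0.163

16.3%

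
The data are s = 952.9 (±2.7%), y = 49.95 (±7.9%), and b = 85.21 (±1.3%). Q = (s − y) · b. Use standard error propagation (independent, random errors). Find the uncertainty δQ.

2430

Let u = s − y = 902.9. δu = √(δs² + δy²) = √(662 + 15.6) = 26.0, so δu/u = 0.0288.
Q is then a monomial in u, b:
δQ/Q = √((δu/u)² + (1·δb/b)²) = √(0.000831 + 0.000169) = 0.0316
Q = 76940, so δQ = 0.0316 × 76940 = 2430.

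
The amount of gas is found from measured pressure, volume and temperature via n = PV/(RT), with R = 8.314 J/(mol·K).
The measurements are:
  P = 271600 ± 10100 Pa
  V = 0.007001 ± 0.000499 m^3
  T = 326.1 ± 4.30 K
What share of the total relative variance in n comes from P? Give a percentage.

(δn/n)² = (1·δP/P)² + (1·δV/V)² + (-1·δT/T)²
  P term: (1×0.0372)² = 0.00138
  V term: (1×0.0713)² = 0.00508
  T term: (-1×0.0132)² = 0.000174
Total = 0.00664. Share from P = 0.00138/0.00664 = 0.208.

20.8%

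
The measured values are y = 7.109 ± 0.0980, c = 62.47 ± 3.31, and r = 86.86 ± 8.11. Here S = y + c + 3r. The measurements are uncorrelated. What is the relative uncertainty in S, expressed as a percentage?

7.44%

Sums and differences: (δS)² = Σ (cᵢ δxᵢ)².
  (δy)² = 0.00960;  (δc)² = 11.0;  (3·δr)² = 592
δS = √(603) = 24.6
S = 330.2, so δS/S = 24.6/330.2 = 0.0744.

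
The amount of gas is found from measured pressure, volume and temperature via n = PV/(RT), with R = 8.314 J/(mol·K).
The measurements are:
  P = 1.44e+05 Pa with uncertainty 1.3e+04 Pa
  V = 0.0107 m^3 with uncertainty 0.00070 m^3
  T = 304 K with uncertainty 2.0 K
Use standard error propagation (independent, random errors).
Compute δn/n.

0.112

Each factor contributes (exponent × relative error)² to (δn/n)²:
  (1·δP/P)² = (1×0.0903)² = 0.00815;  (1·δV/V)² = (1×0.0654)² = 0.00428;  (-1·δT/T)² = (-1×0.00658)² = 4.33e-05
δn/n = √(0.0125) = 0.112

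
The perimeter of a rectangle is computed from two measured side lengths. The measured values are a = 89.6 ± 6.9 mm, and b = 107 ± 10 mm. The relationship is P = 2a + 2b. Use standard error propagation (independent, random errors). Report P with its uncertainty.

For a sum/difference, combine absolute errors in quadrature:
  (2·δa)² = 190;  (2·δb)² = 400
δP = √(590) = 24.3 mm
P = 393 mm.

393 ± 24.3 mm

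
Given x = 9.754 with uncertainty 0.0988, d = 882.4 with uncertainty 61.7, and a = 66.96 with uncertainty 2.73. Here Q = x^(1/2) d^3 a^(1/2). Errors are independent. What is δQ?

3.7e+09

Q is a product of powers, so relative uncertainties combine in quadrature:
  (½·δx/x)² = (0.5×0.0101)² = 2.57e-05;  (3·δd/d)² = (3×0.0699)² = 0.0440;  (½·δa/a)² = (0.5×0.0408)² = 0.000416
δQ/Q = √(0.0444) = 0.211
Q = 1.756e+10, so δQ = 0.211 × 1.756e+10 = 3.7e+09.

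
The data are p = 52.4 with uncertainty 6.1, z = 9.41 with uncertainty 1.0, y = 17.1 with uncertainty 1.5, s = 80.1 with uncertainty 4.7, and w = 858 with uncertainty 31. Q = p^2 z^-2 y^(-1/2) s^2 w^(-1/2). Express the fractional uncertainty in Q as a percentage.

34.0%

Relative error in a monomial: (δQ/Q)² = Σ (nᵢ · δxᵢ/xᵢ)².
  (2·δp/p)² = (2×0.116)² = 0.0542;  (-2·δz/z)² = (-2×0.106)² = 0.0452;  (−½·δy/y)² = (-0.5×0.0877)² = 0.00192;  (2·δs/s)² = (2×0.0587)² = 0.0138;  (−½·δw/w)² = (-0.5×0.0361)² = 0.000326
δQ/Q = √(0.115) = 0.340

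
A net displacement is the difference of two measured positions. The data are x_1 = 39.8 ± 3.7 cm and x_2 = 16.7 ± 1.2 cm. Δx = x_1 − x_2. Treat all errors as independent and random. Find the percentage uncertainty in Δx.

16.8%

Δx is a linear combination, so absolute uncertainties add in quadrature:
  (δx_1)² = 13.7;  (δx_2)² = 1.44
δΔx = √(15.1) = 3.89 cm
Δx = 23.1 cm, so δΔx/Δx = 3.89/23.1 = 0.168.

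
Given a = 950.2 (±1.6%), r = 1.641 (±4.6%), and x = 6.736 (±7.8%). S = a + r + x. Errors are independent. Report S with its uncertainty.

For a sum/difference, combine absolute errors in quadrature:
  (δa)² = 231;  (δr)² = 0.00570;  (δx)² = 0.276
δS = √(231) = 15.2
S = 958.6.

958.6 ± 15.2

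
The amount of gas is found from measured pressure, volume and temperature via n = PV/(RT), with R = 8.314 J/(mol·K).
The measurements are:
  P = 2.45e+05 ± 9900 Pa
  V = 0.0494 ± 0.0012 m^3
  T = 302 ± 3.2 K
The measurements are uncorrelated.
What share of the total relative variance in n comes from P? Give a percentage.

(δn/n)² = (1·δP/P)² + (1·δV/V)² + (-1·δT/T)²
  P term: (1×0.0404)² = 0.00163
  V term: (1×0.0243)² = 0.000590
  T term: (-1×0.0106)² = 0.000112
Total = 0.00234. Share from P = 0.00163/0.00234 = 0.699.

69.9%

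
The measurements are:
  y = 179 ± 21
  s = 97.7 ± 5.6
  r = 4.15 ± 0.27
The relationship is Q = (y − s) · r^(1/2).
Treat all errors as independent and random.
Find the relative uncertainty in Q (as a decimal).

0.269

Let u = y − s = 81.3. δu = √(δy² + δs²) = √(441 + 31.4) = 21.7, so δu/u = 0.267.
Q is then a monomial in u, r:
δQ/Q = √((δu/u)² + (½·δr/r)²) = √(0.0715 + 0.00106) = 0.269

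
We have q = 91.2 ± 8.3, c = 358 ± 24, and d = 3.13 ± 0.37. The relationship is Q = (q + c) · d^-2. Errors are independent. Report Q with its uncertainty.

Let u = q + c = 449. δu = √(δq² + δc²) = √(68.9 + 576) = 25.4, so δu/u = 0.0565.
Q is then a monomial in u, d:
δQ/Q = √((δu/u)² + (-2·δd/d)²) = √(0.00320 + 0.0559) = 0.243
Q = 45.9, so δQ = 0.243 × 45.9 = 11.1.

45.9 ± 11.1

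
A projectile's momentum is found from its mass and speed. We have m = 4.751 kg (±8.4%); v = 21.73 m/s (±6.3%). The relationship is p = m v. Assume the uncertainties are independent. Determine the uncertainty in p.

10.8 kg·m/s

p is a product of powers, so relative uncertainties combine in quadrature:
  (1·δm/m)² = (1×0.0840)² = 0.00706;  (1·δv/v)² = (1×0.0630)² = 0.00397
δp/p = √(0.0110) = 0.105
p = 103.2 kg·m/s, so δp = 0.105 × 103.2 = 10.8 kg·m/s.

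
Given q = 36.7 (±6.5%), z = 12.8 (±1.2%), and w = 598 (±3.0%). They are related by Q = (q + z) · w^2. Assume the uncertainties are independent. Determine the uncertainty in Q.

Let u = q + z = 49.5. δu = √(δq² + δz²) = √(5.69 + 0.0236) = 2.39, so δu/u = 0.0483.
Q is then a monomial in u, w:
δQ/Q = √((δu/u)² + (2·δw/w)²) = √(0.00233 + 0.00360) = 0.0770
Q = 1.77e+07, so δQ = 0.0770 × 1.77e+07 = 1.36e+06.

1.36e+06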